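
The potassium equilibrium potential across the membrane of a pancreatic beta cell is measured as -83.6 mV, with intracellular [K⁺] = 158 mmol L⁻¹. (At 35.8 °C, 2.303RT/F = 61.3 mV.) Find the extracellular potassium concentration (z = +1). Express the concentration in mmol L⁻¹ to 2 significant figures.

Nernst: E = (61.3/1) · log₁₀([out]/[in]), so log₁₀([out]/[in]) = -83.6 × 1 / 61.3 = -1.3638.
[out]/[in] = 10^(-1.3638) = 0.04327.
[out] = 0.04327 × 158 = 6.837 mmol L⁻¹.

6.8 mmol L⁻¹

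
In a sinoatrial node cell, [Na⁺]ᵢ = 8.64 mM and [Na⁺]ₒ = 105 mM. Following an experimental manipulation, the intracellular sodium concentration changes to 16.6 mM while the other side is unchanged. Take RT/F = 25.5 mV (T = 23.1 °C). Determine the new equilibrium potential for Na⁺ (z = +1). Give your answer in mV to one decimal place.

After the shift: [Na⁺]_out = 105, [Na⁺]_in = 16.6 mM.
E_new = (25.5/1)·ln(105/16.6) = 25.50 · (1.8446) = 47.04 mV

47.0 mV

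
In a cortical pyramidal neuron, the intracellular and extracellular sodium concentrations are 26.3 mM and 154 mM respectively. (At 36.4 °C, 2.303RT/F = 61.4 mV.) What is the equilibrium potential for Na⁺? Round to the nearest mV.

47 mV

E = (61.4/z) · log₁₀([Na⁺]_out/[Na⁺]_in) with z = +1.
= (61.4/1) · log₁₀(154/26.3) = 61.40 · log₁₀(5.856)
= 61.40 · (0.7676) = 47.13 mV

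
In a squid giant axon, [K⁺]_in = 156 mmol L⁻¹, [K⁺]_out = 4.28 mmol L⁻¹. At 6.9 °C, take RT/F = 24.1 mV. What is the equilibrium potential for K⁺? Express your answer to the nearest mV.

E = (24.1/z) · ln([K⁺]_out/[K⁺]_in) with z = +1.
= (24.1/1) · ln(4.28/156) = 24.10 · ln(0.02744)
= 24.10 · (-3.5959) = -86.66 mV

-87 mV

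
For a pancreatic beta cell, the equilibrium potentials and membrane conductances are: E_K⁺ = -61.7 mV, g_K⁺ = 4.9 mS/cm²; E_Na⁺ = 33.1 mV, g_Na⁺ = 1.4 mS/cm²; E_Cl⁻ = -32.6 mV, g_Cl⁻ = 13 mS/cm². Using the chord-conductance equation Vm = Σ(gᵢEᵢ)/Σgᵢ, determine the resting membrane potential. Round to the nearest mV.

Σ gᵢEᵢ = 4.9·(-61.7) + 1.4·(33.1) + 13·(-32.6) = -679.79
Σ gᵢ = 4.9 + 1.4 + 13 = 19.3
Vm = -679.79 / 19.3 = -35.22 mV

-35 mV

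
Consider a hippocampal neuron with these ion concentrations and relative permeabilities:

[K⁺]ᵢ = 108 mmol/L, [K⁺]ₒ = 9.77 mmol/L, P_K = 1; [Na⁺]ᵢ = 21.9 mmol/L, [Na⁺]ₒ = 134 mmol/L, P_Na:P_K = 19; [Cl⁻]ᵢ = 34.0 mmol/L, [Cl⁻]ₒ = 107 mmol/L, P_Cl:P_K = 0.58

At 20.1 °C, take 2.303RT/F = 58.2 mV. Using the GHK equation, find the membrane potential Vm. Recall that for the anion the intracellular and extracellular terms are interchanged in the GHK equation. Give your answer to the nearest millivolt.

Vm = 58.2 · log₁₀[(Σ P·[cation]ₒ + Σ P·[anion]ᵢ) / (Σ P·[cation]ᵢ + Σ P·[anion]ₒ)]
Numerator = 1×9.77 + 19×134 + 0.58×34.0 = 2575
Denominator = 1×108 + 19×21.9 + 0.58×107 = 586.2
Vm = 58.2 · log₁₀(4.3938) = 58.2 × (0.6428) = 37.41 mV

37 mV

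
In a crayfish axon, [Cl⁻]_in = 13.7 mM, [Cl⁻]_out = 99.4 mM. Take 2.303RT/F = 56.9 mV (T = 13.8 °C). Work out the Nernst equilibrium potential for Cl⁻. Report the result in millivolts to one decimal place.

E = (56.9/z) · log₁₀([Cl⁻]_out/[Cl⁻]_in) with z = -1.
For an anion, dividing by z = -1 reverses the sign.
= (56.9/-1) · log₁₀(99.4/13.7) = -56.90 · log₁₀(7.255)
= -56.90 · (0.8607) = -48.97 mV

-49.0 mV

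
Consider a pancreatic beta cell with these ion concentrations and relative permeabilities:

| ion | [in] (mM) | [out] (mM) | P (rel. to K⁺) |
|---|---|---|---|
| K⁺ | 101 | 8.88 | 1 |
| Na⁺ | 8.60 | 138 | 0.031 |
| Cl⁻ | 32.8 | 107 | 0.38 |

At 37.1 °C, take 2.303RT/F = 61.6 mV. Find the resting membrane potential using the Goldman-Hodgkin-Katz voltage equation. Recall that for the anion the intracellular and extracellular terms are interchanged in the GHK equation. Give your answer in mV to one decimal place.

-45.8 mV

Vm = 61.6 · log₁₀[(Σ P·[cation]ₒ + Σ P·[anion]ᵢ) / (Σ P·[cation]ᵢ + Σ P·[anion]ₒ)]
Numerator = 1×8.88 + 0.031×138 + 0.38×32.8 = 25.62
Denominator = 1×101 + 0.031×8.60 + 0.38×107 = 141.9
Vm = 61.6 · log₁₀(0.18053) = 61.6 × (-0.7435) = -45.80 mV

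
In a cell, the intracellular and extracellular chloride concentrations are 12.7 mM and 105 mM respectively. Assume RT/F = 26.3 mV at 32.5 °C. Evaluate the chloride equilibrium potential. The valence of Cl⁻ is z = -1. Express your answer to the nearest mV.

-56 mV

E = (26.3/z) · ln([Cl⁻]_out/[Cl⁻]_in) with z = -1.
For an anion, dividing by z = -1 reverses the sign.
= (26.3/-1) · ln(105/12.7) = -26.30 · ln(8.268)
= -26.30 · (2.1124) = -55.56 mV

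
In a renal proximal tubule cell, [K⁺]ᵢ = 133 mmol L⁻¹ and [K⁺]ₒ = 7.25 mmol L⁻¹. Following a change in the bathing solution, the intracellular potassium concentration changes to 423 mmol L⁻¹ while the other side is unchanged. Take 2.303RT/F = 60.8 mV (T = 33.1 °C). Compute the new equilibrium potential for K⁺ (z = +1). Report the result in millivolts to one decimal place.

After the shift: [K⁺]_out = 7.25, [K⁺]_in = 423 mmol L⁻¹.
E_new = (60.8/1)·log₁₀(7.25/423) = 60.80 · (-1.7660) = -107.37 mV

-107.4 mV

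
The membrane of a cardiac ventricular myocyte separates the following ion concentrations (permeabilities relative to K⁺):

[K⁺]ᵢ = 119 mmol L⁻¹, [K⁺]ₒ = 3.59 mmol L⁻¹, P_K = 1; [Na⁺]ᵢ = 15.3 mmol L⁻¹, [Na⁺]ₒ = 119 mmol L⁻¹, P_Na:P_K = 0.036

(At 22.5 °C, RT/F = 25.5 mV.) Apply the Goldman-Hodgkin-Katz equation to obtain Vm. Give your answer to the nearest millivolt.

-69 mV

Vm = 25.5 · ln[(Σ P·[cation]ₒ + Σ P·[anion]ᵢ) / (Σ P·[cation]ᵢ + Σ P·[anion]ₒ)]
Numerator = 1×3.59 + 0.036×119 = 7.874
Denominator = 1×119 + 0.036×15.3 = 119.6
Vm = 25.5 · ln(0.065863) = 25.5 × (-2.7202) = -69.36 mV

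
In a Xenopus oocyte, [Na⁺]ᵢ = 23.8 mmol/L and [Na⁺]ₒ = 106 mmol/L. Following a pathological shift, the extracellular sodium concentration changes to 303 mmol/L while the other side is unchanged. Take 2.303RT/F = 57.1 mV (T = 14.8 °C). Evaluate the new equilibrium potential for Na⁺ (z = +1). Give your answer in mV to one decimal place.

After the shift: [Na⁺]_out = 303, [Na⁺]_in = 23.8 mmol/L.
E_new = (57.1/1)·log₁₀(303/23.8) = 57.10 · (1.1049) = 63.09 mV

63.1 mV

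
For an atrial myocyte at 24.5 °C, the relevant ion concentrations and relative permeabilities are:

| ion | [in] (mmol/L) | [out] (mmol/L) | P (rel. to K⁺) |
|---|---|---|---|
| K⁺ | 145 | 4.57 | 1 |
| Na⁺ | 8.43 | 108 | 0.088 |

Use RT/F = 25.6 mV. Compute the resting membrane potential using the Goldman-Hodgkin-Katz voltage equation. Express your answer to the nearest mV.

-60 mV

Vm = 25.6 · ln[(Σ P·[cation]ₒ + Σ P·[anion]ᵢ) / (Σ P·[cation]ᵢ + Σ P·[anion]ₒ)]
Numerator = 1×4.57 + 0.088×108 = 14.07
Denominator = 1×145 + 0.088×8.43 = 145.7
Vm = 25.6 · ln(0.096568) = 25.6 × (-2.3375) = -59.84 mV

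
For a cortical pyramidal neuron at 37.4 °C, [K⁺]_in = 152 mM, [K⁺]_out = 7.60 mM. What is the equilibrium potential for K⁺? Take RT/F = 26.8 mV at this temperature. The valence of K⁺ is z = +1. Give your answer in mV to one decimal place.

E = (26.8/z) · ln([K⁺]_out/[K⁺]_in) with z = +1.
= (26.8/1) · ln(7.60/152) = 26.80 · ln(0.05)
= 26.80 · (-2.9957) = -80.29 mV

-80.3 mV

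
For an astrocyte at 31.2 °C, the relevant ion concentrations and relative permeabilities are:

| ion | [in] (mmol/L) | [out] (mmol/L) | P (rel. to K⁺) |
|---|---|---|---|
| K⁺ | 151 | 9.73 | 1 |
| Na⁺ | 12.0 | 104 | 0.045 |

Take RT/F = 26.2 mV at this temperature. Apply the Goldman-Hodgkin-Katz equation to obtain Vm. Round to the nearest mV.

Vm = 26.2 · ln[(Σ P·[cation]ₒ + Σ P·[anion]ᵢ) / (Σ P·[cation]ᵢ + Σ P·[anion]ₒ)]
Numerator = 1×9.73 + 0.045×104 = 14.41
Denominator = 1×151 + 0.045×12.0 = 151.5
Vm = 26.2 · ln(0.09509) = 26.2 × (-2.3529) = -61.65 mV

-62 mV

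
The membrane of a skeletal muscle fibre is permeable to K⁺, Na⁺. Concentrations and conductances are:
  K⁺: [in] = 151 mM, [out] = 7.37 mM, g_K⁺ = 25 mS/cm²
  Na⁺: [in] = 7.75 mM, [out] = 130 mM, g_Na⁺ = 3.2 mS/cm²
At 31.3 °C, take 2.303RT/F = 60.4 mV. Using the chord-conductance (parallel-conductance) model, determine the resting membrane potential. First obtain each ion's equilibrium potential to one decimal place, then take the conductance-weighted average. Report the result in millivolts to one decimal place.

E_K⁺ = (60.4/1)·log₁₀(7.37/151) = -79.2 mV
E_Na⁺ = (60.4/1)·log₁₀(130/7.75) = 74.0 mV
Vm = (Σ gᵢEᵢ)/(Σ gᵢ) = (25·-79.2 + 3.2·74.0) / (25 + 3.2)
= -1743.20 / 28.2 = -61.82 mV

-61.8 mV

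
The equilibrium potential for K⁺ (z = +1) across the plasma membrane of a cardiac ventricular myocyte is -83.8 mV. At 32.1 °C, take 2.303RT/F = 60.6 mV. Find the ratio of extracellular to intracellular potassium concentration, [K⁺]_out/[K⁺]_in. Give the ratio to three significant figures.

log₁₀([out]/[in]) = E·z/(60.6) = -83.8 × 1 / 60.6 = -1.3828
[out]/[in] = 10^(-1.3828) = 0.04142

0.0414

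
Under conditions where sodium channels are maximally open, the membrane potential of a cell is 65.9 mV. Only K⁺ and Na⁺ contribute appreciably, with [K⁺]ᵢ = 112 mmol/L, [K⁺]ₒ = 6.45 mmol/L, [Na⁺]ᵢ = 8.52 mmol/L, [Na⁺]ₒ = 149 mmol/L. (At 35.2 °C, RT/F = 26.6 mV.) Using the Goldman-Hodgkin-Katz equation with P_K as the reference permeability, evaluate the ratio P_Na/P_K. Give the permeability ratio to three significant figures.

Let α = P_Na/P_K. GHK: Vm = 26.6·ln[(Kₒ + α·Naₒ)/(Kᵢ + α·Naᵢ)].
e^(Vm/26.6) = e^(65.9/26.6) = 11.911
So 11.911·(Kᵢ + α·Naᵢ) = Kₒ + α·Naₒ → α = (11.911·112.0 − 6.45) / (149.0 − 11.911·8.52)
α = (1334 − 6.45) / (149.0 − 101.5) = 1328/47.52 = 27.94

27.9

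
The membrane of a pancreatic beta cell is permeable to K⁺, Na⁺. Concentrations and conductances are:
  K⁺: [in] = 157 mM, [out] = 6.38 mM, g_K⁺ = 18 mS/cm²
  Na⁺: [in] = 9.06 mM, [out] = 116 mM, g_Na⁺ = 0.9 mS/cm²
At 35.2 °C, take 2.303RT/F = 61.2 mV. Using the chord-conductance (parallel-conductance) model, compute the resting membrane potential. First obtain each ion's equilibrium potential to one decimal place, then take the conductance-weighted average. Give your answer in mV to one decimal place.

E_K⁺ = (61.2/1)·log₁₀(6.38/157) = -85.1 mV
E_Na⁺ = (61.2/1)·log₁₀(116/9.06) = 67.8 mV
Vm = (Σ gᵢEᵢ)/(Σ gᵢ) = (18·-85.1 + 0.9·67.8) / (18 + 0.9)
= -1470.78 / 18.9 = -77.82 mV

-77.8 mV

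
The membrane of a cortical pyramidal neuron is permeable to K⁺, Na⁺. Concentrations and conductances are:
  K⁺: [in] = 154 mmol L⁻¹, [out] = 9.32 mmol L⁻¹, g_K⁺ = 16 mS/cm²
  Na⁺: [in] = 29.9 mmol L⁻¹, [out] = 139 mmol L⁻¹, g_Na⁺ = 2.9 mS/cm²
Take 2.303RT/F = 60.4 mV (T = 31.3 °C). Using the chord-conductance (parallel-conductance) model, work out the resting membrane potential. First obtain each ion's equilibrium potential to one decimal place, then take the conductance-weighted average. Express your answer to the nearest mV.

-56 mV

E_K⁺ = (60.4/1)·log₁₀(9.32/154) = -73.6 mV
E_Na⁺ = (60.4/1)·log₁₀(139/29.9) = 40.3 mV
Vm = (Σ gᵢEᵢ)/(Σ gᵢ) = (16·-73.6 + 2.9·40.3) / (16 + 2.9)
= -1060.73 / 18.9 = -56.12 mV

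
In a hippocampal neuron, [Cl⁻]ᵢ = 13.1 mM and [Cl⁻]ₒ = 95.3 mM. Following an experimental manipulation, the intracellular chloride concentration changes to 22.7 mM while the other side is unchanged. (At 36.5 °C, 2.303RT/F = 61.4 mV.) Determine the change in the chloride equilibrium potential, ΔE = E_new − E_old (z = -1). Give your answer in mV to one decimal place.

14.7 mV

E_old = (61.4/-1)·log₁₀(95.3/13.1) = -52.92 mV
E_new = (61.4/-1)·log₁₀(95.3/22.7) = -38.26 mV
ΔE = -38.26 − (-52.92) = 14.66 mV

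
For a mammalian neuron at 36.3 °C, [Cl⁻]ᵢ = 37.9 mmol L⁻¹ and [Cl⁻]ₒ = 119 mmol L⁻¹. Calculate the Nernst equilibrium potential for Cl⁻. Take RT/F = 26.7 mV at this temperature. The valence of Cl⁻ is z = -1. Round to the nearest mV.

-31 mV

E = (26.7/z) · ln([Cl⁻]_out/[Cl⁻]_in) with z = -1.
For an anion, dividing by z = -1 reverses the sign.
= (26.7/-1) · ln(119/37.9) = -26.70 · ln(3.14)
= -26.70 · (1.1442) = -30.55 mV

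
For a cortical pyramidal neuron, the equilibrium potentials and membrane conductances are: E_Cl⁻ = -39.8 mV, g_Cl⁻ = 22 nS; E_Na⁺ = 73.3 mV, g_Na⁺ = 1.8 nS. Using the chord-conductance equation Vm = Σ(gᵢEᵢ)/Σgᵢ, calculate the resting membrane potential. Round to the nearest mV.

Σ gᵢEᵢ = 22·(-39.8) + 1.8·(73.3) = -743.66
Σ gᵢ = 22 + 1.8 = 23.8
Vm = -743.66 / 23.8 = -31.25 mV

-31 mV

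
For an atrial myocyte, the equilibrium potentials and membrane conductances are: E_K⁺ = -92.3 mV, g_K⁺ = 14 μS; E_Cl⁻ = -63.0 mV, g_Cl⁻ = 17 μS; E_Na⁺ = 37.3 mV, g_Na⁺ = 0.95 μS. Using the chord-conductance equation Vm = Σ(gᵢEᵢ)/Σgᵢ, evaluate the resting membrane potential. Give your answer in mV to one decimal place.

-72.9 mV

Σ gᵢEᵢ = 14·(-92.3) + 17·(-63.0) + 0.95·(37.3) = -2327.76
Σ gᵢ = 14 + 17 + 0.95 = 31.95
Vm = -2327.76 / 31.95 = -72.86 mV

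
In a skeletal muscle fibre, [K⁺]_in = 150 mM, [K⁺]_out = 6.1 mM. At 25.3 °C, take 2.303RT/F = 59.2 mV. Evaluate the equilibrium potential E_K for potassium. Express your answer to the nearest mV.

E = (59.2/z) · log₁₀([K⁺]_out/[K⁺]_in) with z = +1.
= (59.2/1) · log₁₀(6.1/150) = 59.20 · log₁₀(0.04067)
= 59.20 · (-1.3908) = -82.33 mV

-82 mV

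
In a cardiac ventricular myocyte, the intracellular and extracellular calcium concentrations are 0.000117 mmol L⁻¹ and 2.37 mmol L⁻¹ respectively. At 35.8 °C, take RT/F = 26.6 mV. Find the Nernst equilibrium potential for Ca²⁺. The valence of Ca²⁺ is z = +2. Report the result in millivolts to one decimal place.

E = (26.6/z) · ln([Ca²⁺]_out/[Ca²⁺]_in) with z = +2.
= (26.6/2) · ln(2.37/0.000117) = 13.30 · ln(2.026e+04)
= 13.30 · (9.9162) = 131.89 mV

131.9 mV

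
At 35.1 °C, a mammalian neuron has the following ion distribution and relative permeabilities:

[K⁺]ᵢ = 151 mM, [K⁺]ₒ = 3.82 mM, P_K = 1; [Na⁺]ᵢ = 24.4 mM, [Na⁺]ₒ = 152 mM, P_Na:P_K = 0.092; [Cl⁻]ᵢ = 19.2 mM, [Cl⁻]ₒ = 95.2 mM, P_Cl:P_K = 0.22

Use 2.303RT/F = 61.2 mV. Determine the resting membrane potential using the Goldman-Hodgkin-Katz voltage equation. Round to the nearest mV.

Vm = 61.2 · log₁₀[(Σ P·[cation]ₒ + Σ P·[anion]ᵢ) / (Σ P·[cation]ᵢ + Σ P·[anion]ₒ)]
Numerator = 1×3.82 + 0.092×152 + 0.22×19.2 = 22.03
Denominator = 1×151 + 0.092×24.4 + 0.22×95.2 = 174.2
Vm = 61.2 · log₁₀(0.12646) = 61.2 × (-0.8980) = -54.96 mV

-55 mV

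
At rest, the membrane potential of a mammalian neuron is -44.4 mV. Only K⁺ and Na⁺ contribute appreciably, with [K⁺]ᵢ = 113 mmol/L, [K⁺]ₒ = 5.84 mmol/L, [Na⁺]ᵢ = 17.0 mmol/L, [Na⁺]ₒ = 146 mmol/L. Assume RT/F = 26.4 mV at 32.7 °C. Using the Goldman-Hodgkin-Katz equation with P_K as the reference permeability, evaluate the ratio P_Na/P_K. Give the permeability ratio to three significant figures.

0.106

Let α = P_Na/P_K. GHK: Vm = 26.4·ln[(Kₒ + α·Naₒ)/(Kᵢ + α·Naᵢ)].
e^(Vm/26.4) = e^(-44.4/26.4) = 0.18604
So 0.18604·(Kᵢ + α·Naᵢ) = Kₒ + α·Naₒ → α = (0.18604·113.0 − 5.84) / (146.0 − 0.18604·17.0)
α = (21.02 − 5.84) / (146.0 − 3.163) = 15.18/142.8 = 0.1063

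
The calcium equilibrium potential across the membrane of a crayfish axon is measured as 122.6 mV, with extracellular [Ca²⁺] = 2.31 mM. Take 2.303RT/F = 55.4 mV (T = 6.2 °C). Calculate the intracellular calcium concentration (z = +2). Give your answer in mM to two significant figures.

Nernst: E = (55.4/2) · log₁₀([out]/[in]), so log₁₀([out]/[in]) = 122.6 × 2 / 55.4 = 4.4260.
[out]/[in] = 10^(4.4260) = 2.667e+04.
[in] = 2.31 / 2.667e+04 = 8.662e-05 mM.

0.000087 mM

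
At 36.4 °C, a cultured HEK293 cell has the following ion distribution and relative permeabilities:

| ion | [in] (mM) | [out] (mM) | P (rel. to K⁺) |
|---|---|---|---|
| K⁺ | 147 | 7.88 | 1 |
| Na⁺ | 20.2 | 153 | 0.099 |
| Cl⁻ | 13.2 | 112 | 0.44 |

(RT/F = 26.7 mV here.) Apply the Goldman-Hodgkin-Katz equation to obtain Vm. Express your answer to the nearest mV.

Vm = 26.7 · ln[(Σ P·[cation]ₒ + Σ P·[anion]ᵢ) / (Σ P·[cation]ᵢ + Σ P·[anion]ₒ)]
Numerator = 1×7.88 + 0.099×153 + 0.44×13.2 = 28.84
Denominator = 1×147 + 0.099×20.2 + 0.44×112 = 198.3
Vm = 26.7 · ln(0.14543) = 26.7 × (-1.9281) = -51.48 mV

-51 mV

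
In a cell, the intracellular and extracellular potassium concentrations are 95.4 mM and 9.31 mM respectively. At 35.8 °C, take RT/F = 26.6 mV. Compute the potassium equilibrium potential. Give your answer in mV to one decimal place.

E = (26.6/z) · ln([K⁺]_out/[K⁺]_in) with z = +1.
= (26.6/1) · ln(9.31/95.4) = 26.60 · ln(0.09759)
= 26.60 · (-2.3270) = -61.90 mV

-61.9 mV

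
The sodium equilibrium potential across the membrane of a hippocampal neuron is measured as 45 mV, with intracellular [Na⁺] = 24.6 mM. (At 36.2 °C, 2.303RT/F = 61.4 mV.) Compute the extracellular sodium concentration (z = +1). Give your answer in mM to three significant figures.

Nernst: E = (61.4/1) · log₁₀([out]/[in]), so log₁₀([out]/[in]) = 45.0 × 1 / 61.4 = 0.7329.
[out]/[in] = 10^(0.7329) = 5.406.
[out] = 5.406 × 24.6 = 133 mM.

133 mM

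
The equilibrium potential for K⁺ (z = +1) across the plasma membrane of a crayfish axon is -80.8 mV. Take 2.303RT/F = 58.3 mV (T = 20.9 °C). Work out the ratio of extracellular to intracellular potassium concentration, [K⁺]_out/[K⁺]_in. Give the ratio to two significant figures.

0.041

log₁₀([out]/[in]) = E·z/(58.3) = -80.8 × 1 / 58.3 = -1.3859
[out]/[in] = 10^(-1.3859) = 0.04112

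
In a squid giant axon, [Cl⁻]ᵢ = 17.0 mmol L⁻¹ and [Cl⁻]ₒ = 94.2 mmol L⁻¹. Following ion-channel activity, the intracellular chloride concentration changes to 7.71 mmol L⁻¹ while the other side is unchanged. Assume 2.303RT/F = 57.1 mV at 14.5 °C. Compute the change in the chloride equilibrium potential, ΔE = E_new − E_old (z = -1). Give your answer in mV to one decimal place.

-19.6 mV

E_old = (57.1/-1)·log₁₀(94.2/17.0) = -42.46 mV
E_new = (57.1/-1)·log₁₀(94.2/7.71) = -62.07 mV
ΔE = -62.07 − (-42.46) = -19.61 mV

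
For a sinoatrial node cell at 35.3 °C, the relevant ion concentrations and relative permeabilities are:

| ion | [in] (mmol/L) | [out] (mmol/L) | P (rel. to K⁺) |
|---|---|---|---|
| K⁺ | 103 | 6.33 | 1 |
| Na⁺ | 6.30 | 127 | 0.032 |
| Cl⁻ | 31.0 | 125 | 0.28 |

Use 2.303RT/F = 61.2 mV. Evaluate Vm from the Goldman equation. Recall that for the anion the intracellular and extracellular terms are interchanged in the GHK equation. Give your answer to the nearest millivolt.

Vm = 61.2 · log₁₀[(Σ P·[cation]ₒ + Σ P·[anion]ᵢ) / (Σ P·[cation]ᵢ + Σ P·[anion]ₒ)]
Numerator = 1×6.33 + 0.032×127 + 0.28×31.0 = 19.07
Denominator = 1×103 + 0.032×6.30 + 0.28×125 = 138.2
Vm = 61.2 · log₁₀(0.13802) = 61.2 × (-0.8601) = -52.64 mV

-53 mV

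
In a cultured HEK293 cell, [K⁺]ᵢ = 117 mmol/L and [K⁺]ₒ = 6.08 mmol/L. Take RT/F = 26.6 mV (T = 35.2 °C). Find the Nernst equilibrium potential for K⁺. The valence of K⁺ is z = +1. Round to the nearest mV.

-79 mV

E = (26.6/z) · ln([K⁺]_out/[K⁺]_in) with z = +1.
= (26.6/1) · ln(6.08/117) = 26.60 · ln(0.05197)
= 26.60 · (-2.9572) = -78.66 mV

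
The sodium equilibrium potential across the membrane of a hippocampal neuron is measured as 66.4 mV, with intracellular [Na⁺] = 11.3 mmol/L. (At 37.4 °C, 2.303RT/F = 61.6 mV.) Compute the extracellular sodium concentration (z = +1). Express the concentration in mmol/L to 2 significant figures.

Nernst: E = (61.6/1) · log₁₀([out]/[in]), so log₁₀([out]/[in]) = 66.4 × 1 / 61.6 = 1.0779.
[out]/[in] = 10^(1.0779) = 11.97.
[out] = 11.97 × 11.3 = 135.2 mmol/L.

140 mmol/L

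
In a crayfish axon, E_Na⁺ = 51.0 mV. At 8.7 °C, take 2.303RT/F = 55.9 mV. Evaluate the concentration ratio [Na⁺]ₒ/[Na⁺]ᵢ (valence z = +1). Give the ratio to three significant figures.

log₁₀([out]/[in]) = E·z/(55.9) = 51.0 × 1 / 55.9 = 0.9123
[out]/[in] = 10^(0.9123) = 8.172

8.17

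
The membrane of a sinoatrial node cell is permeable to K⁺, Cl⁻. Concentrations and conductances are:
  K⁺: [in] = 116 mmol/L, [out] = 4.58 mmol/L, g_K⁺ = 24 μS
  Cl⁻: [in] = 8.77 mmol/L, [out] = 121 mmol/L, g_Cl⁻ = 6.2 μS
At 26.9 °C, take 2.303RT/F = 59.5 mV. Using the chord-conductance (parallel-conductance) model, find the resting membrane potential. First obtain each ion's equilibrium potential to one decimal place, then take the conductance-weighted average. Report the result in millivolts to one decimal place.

E_K⁺ = (59.5/1)·log₁₀(4.58/116) = -83.5 mV
E_Cl⁻ = (59.5/-1)·log₁₀(121/8.77) = -67.8 mV
Vm = (Σ gᵢEᵢ)/(Σ gᵢ) = (24·-83.5 + 6.2·-67.8) / (24 + 6.2)
= -2424.36 / 30.2 = -80.28 mV

-80.3 mV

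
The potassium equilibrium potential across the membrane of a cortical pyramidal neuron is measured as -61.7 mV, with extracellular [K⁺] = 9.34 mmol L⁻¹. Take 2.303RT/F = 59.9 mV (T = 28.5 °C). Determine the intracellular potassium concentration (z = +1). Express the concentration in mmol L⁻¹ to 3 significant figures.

Nernst: E = (59.9/1) · log₁₀([out]/[in]), so log₁₀([out]/[in]) = -61.7 × 1 / 59.9 = -1.0301.
[out]/[in] = 10^(-1.0301) = 0.09331.
[in] = 9.34 / 0.09331 = 100.1 mmol L⁻¹.

100 mmol L⁻¹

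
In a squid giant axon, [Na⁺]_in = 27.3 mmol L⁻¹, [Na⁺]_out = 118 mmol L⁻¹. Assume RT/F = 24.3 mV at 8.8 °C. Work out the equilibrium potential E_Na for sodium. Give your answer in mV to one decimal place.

E = (24.3/z) · ln([Na⁺]_out/[Na⁺]_in) with z = +1.
= (24.3/1) · ln(118/27.3) = 24.30 · ln(4.322)
= 24.30 · (1.4638) = 35.57 mV

35.6 mV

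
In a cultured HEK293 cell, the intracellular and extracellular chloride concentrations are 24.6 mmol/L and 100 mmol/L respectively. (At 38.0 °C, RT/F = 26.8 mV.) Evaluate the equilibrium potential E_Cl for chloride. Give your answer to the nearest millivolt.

E = (26.8/z) · ln([Cl⁻]_out/[Cl⁻]_in) with z = -1.
For an anion, dividing by z = -1 reverses the sign.
= (26.8/-1) · ln(100/24.6) = -26.80 · ln(4.065)
= -26.80 · (1.4024) = -37.58 mV

-38 mV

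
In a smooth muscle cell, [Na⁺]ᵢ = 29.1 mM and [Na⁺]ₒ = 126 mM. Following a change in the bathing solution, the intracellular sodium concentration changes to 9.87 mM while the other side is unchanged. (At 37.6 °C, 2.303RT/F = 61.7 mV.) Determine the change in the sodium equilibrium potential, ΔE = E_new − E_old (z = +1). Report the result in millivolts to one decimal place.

29.0 mV

E_old = (61.7/1)·log₁₀(126/29.1) = 39.27 mV
E_new = (61.7/1)·log₁₀(126/9.87) = 68.24 mV
ΔE = 68.24 − (39.27) = 28.97 mV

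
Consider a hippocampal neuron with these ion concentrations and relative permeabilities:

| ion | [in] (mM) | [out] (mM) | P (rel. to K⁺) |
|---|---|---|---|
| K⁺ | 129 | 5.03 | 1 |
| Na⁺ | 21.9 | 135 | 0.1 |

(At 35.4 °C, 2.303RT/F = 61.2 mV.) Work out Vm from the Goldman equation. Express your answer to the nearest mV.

Vm = 61.2 · log₁₀[(Σ P·[cation]ₒ + Σ P·[anion]ᵢ) / (Σ P·[cation]ᵢ + Σ P·[anion]ₒ)]
Numerator = 1×5.03 + 0.1×135 = 18.53
Denominator = 1×129 + 0.1×21.9 = 131.2
Vm = 61.2 · log₁₀(0.14125) = 61.2 × (-0.8500) = -52.02 mV

-52 mV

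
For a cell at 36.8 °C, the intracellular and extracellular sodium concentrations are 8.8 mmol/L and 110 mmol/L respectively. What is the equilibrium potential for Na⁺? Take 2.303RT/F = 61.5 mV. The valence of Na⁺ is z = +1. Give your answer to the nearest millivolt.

67 mV

E = (61.5/z) · log₁₀([Na⁺]_out/[Na⁺]_in) with z = +1.
= (61.5/1) · log₁₀(110/8.8) = 61.50 · log₁₀(12.5)
= 61.50 · (1.0969) = 67.46 mV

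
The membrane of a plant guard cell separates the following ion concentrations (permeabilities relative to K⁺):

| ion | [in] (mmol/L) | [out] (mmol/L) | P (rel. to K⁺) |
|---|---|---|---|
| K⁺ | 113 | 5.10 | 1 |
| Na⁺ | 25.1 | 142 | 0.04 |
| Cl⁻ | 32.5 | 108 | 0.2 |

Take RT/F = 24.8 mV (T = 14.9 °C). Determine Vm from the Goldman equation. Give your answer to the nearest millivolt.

-51 mV

Vm = 24.8 · ln[(Σ P·[cation]ₒ + Σ P·[anion]ᵢ) / (Σ P·[cation]ᵢ + Σ P·[anion]ₒ)]
Numerator = 1×5.10 + 0.04×142 + 0.2×32.5 = 17.28
Denominator = 1×113 + 0.04×25.1 + 0.2×108 = 135.6
Vm = 24.8 · ln(0.12743) = 24.8 × (-2.0602) = -51.09 mV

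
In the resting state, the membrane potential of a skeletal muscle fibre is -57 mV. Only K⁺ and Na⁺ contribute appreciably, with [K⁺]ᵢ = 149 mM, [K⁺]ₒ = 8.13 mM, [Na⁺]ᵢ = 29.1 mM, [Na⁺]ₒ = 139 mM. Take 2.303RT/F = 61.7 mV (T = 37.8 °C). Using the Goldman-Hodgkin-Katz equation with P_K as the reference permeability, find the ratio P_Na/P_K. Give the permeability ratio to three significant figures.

Let α = P_Na/P_K. GHK: Vm = 61.7·log₁₀[(Kₒ + α·Naₒ)/(Kᵢ + α·Naᵢ)].
10^(Vm/61.7) = 10^(-57.0/61.7) = 0.11917
So 0.11917·(Kᵢ + α·Naᵢ) = Kₒ + α·Naₒ → α = (0.11917·149.0 − 8.13) / (139.0 − 0.11917·29.1)
α = (17.76 − 8.13) / (139.0 − 3.468) = 9.627/135.5 = 0.07103

0.0710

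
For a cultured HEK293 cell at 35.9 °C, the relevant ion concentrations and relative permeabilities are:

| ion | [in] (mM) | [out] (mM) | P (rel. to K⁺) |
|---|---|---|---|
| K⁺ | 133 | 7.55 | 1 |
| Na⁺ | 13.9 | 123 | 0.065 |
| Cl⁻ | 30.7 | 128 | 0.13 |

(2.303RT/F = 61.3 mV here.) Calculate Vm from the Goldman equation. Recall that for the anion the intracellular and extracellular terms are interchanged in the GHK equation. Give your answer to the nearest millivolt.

-54 mV

Vm = 61.3 · log₁₀[(Σ P·[cation]ₒ + Σ P·[anion]ᵢ) / (Σ P·[cation]ᵢ + Σ P·[anion]ₒ)]
Numerator = 1×7.55 + 0.065×123 + 0.13×30.7 = 19.54
Denominator = 1×133 + 0.065×13.9 + 0.13×128 = 150.5
Vm = 61.3 · log₁₀(0.12977) = 61.3 × (-0.8868) = -54.36 mV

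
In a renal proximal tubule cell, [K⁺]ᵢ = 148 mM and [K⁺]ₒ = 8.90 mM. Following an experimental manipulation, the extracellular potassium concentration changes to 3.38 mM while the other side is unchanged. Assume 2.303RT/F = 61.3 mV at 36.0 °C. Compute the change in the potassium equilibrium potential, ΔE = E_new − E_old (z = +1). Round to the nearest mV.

-26 mV

E_old = (61.3/1)·log₁₀(8.90/148) = -74.84 mV
E_new = (61.3/1)·log₁₀(3.38/148) = -100.61 mV
ΔE = -100.61 − (-74.84) = -25.78 mV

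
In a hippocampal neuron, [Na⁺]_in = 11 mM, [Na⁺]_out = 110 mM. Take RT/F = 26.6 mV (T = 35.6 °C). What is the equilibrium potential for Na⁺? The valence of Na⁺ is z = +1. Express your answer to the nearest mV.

61 mV

E = (26.6/z) · ln([Na⁺]_out/[Na⁺]_in) with z = +1.
= (26.6/1) · ln(110/11) = 26.60 · ln(10)
= 26.60 · (2.3026) = 61.25 mV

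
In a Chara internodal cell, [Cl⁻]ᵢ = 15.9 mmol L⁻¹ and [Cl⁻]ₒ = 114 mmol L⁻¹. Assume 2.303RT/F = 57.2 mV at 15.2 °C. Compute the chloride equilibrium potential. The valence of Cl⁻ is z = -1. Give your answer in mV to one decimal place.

E = (57.2/z) · log₁₀([Cl⁻]_out/[Cl⁻]_in) with z = -1.
For an anion, dividing by z = -1 reverses the sign.
= (57.2/-1) · log₁₀(114/15.9) = -57.20 · log₁₀(7.17)
= -57.20 · (0.8555) = -48.94 mV

-48.9 mV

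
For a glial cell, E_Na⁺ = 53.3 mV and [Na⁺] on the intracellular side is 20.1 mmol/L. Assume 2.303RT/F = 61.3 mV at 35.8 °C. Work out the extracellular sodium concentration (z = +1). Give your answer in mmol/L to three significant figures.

Nernst: E = (61.3/1) · log₁₀([out]/[in]), so log₁₀([out]/[in]) = 53.3 × 1 / 61.3 = 0.8695.
[out]/[in] = 10^(0.8695) = 7.404.
[out] = 7.404 × 20.1 = 148.8 mmol/L.

149 mmol/L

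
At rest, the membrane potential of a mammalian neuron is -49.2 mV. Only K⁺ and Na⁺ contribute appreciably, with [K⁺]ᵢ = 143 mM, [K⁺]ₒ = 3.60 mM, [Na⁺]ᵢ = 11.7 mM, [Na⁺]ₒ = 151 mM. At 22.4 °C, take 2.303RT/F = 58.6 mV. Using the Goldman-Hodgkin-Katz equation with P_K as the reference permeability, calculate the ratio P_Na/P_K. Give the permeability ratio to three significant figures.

0.114

Let α = P_Na/P_K. GHK: Vm = 58.6·log₁₀[(Kₒ + α·Naₒ)/(Kᵢ + α·Naᵢ)].
10^(Vm/58.6) = 10^(-49.2/58.6) = 0.14468
So 0.14468·(Kᵢ + α·Naᵢ) = Kₒ + α·Naₒ → α = (0.14468·143.0 − 3.6) / (151.0 − 0.14468·11.7)
α = (20.69 − 3.6) / (151.0 − 1.693) = 17.09/149.3 = 0.1145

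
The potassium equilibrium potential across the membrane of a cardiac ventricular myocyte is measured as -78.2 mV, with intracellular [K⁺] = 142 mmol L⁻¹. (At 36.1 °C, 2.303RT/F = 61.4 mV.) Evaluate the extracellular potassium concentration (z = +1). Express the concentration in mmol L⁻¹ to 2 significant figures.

7.6 mmol L⁻¹

Nernst: E = (61.4/1) · log₁₀([out]/[in]), so log₁₀([out]/[in]) = -78.2 × 1 / 61.4 = -1.2736.
[out]/[in] = 10^(-1.2736) = 0.05326.
[out] = 0.05326 × 142 = 7.563 mmol L⁻¹.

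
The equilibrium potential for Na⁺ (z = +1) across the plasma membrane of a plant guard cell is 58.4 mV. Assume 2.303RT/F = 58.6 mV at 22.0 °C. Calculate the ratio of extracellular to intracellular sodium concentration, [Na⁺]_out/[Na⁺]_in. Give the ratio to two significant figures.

9.9

log₁₀([out]/[in]) = E·z/(58.6) = 58.4 × 1 / 58.6 = 0.9966
[out]/[in] = 10^(0.9966) = 9.922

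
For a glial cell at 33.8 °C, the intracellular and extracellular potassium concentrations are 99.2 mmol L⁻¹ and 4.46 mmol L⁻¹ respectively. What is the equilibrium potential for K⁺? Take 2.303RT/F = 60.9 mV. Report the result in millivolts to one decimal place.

-82.0 mV

E = (60.9/z) · log₁₀([K⁺]_out/[K⁺]_in) with z = +1.
= (60.9/1) · log₁₀(4.46/99.2) = 60.90 · log₁₀(0.04496)
= 60.90 · (-1.3472) = -82.04 mV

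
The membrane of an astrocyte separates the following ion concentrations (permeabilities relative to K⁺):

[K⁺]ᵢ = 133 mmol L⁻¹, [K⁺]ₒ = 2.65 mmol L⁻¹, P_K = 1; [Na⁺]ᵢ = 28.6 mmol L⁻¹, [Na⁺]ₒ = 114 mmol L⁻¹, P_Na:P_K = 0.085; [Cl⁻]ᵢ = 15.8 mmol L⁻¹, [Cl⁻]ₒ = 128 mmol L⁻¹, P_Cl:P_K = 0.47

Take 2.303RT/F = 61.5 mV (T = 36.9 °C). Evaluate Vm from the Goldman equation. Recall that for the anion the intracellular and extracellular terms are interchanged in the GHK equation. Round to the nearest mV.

-61 mV

Vm = 61.5 · log₁₀[(Σ P·[cation]ₒ + Σ P·[anion]ᵢ) / (Σ P·[cation]ᵢ + Σ P·[anion]ₒ)]
Numerator = 1×2.65 + 0.085×114 + 0.47×15.8 = 19.77
Denominator = 1×133 + 0.085×28.6 + 0.47×128 = 195.6
Vm = 61.5 · log₁₀(0.10106) = 61.5 × (-0.9954) = -61.22 mV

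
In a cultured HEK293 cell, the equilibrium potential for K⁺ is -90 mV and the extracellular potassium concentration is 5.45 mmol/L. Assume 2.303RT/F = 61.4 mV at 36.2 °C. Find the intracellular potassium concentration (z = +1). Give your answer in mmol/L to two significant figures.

Nernst: E = (61.4/1) · log₁₀([out]/[in]), so log₁₀([out]/[in]) = -90.0 × 1 / 61.4 = -1.4658.
[out]/[in] = 10^(-1.4658) = 0.03421.
[in] = 5.45 / 0.03421 = 159.3 mmol/L.

160 mmol/L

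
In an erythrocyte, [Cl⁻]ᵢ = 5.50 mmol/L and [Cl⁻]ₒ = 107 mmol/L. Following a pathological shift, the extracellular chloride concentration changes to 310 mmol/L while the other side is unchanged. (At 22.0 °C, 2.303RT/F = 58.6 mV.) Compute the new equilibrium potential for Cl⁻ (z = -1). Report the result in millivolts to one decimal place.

-102.6 mV

After the shift: [Cl⁻]_out = 310, [Cl⁻]_in = 5.50 mmol/L.
E_new = (58.6/-1)·log₁₀(310/5.50) = -58.60 · (1.7510) = -102.61 mV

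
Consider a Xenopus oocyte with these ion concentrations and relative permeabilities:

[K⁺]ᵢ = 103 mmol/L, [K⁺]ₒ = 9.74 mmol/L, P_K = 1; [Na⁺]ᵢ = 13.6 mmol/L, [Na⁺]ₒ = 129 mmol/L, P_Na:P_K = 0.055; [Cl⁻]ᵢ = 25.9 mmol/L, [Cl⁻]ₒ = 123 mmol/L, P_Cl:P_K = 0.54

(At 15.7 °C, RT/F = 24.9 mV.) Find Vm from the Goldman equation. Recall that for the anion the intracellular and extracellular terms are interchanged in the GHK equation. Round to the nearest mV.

-43 mV

Vm = 24.9 · ln[(Σ P·[cation]ₒ + Σ P·[anion]ᵢ) / (Σ P·[cation]ᵢ + Σ P·[anion]ₒ)]
Numerator = 1×9.74 + 0.055×129 + 0.54×25.9 = 30.82
Denominator = 1×103 + 0.055×13.6 + 0.54×123 = 170.2
Vm = 24.9 · ln(0.18112) = 24.9 × (-1.7086) = -42.54 mV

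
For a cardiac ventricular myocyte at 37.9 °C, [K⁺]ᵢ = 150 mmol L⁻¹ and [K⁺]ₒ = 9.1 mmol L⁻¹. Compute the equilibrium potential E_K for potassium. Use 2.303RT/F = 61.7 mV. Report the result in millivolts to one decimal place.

-75.1 mV

E = (61.7/z) · log₁₀([K⁺]_out/[K⁺]_in) with z = +1.
= (61.7/1) · log₁₀(9.1/150) = 61.70 · log₁₀(0.06067)
= 61.70 · (-1.2170) = -75.09 mV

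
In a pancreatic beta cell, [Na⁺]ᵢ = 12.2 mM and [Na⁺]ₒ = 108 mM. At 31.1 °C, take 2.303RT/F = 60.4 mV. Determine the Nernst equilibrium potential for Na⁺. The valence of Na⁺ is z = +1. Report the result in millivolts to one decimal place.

57.2 mV

E = (60.4/z) · log₁₀([Na⁺]_out/[Na⁺]_in) with z = +1.
= (60.4/1) · log₁₀(108/12.2) = 60.40 · log₁₀(8.852)
= 60.40 · (0.9471) = 57.20 mV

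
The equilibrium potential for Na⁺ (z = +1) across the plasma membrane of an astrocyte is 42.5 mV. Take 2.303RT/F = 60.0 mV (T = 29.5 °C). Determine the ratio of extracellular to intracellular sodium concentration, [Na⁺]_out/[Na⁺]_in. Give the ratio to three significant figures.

log₁₀([out]/[in]) = E·z/(60.0) = 42.5 × 1 / 60.0 = 0.7083
[out]/[in] = 10^(0.7083) = 5.109

5.11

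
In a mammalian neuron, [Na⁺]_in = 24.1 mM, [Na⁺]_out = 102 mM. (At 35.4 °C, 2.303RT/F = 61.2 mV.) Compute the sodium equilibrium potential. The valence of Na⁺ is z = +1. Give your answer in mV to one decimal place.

38.3 mV

E = (61.2/z) · log₁₀([Na⁺]_out/[Na⁺]_in) with z = +1.
= (61.2/1) · log₁₀(102/24.1) = 61.20 · log₁₀(4.232)
= 61.20 · (0.6266) = 38.35 mV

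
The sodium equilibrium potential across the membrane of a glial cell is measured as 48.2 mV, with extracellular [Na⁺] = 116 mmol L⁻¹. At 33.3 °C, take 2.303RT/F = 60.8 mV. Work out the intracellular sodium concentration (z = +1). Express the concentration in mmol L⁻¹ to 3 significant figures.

18.7 mmol L⁻¹

Nernst: E = (60.8/1) · log₁₀([out]/[in]), so log₁₀([out]/[in]) = 48.2 × 1 / 60.8 = 0.7928.
[out]/[in] = 10^(0.7928) = 6.205.
[in] = 116 / 6.205 = 18.69 mmol L⁻¹.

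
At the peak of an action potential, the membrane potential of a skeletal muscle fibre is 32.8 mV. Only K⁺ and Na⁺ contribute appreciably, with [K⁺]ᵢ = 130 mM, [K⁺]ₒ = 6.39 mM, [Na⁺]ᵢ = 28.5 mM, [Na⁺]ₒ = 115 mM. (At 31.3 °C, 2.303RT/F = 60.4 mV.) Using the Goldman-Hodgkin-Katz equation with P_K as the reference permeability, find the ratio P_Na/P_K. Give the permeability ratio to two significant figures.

29

Let α = P_Na/P_K. GHK: Vm = 60.4·log₁₀[(Kₒ + α·Naₒ)/(Kᵢ + α·Naᵢ)].
10^(Vm/60.4) = 10^(32.8/60.4) = 3.4918
So 3.4918·(Kᵢ + α·Naᵢ) = Kₒ + α·Naₒ → α = (3.4918·130.0 − 6.39) / (115.0 − 3.4918·28.5)
α = (453.9 − 6.39) / (115.0 − 99.52) = 447.5/15.48 = 28.9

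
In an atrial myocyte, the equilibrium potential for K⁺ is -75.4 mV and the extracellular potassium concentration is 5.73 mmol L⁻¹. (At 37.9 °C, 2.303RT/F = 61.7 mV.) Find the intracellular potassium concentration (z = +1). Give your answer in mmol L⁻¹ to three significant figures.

Nernst: E = (61.7/1) · log₁₀([out]/[in]), so log₁₀([out]/[in]) = -75.4 × 1 / 61.7 = -1.2220.
[out]/[in] = 10^(-1.2220) = 0.05997.
[in] = 5.73 / 0.05997 = 95.54 mmol L⁻¹.

95.5 mmol L⁻¹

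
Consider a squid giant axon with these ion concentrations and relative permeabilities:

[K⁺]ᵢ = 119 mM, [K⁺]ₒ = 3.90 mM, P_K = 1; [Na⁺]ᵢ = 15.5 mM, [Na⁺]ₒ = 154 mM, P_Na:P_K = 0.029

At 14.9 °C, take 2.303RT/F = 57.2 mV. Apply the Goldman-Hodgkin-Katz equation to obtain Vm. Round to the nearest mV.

Vm = 57.2 · log₁₀[(Σ P·[cation]ₒ + Σ P·[anion]ᵢ) / (Σ P·[cation]ᵢ + Σ P·[anion]ₒ)]
Numerator = 1×3.90 + 0.029×154 = 8.366
Denominator = 1×119 + 0.029×15.5 = 119.4
Vm = 57.2 · log₁₀(0.070038) = 57.2 × (-1.1547) = -66.05 mV

-66 mV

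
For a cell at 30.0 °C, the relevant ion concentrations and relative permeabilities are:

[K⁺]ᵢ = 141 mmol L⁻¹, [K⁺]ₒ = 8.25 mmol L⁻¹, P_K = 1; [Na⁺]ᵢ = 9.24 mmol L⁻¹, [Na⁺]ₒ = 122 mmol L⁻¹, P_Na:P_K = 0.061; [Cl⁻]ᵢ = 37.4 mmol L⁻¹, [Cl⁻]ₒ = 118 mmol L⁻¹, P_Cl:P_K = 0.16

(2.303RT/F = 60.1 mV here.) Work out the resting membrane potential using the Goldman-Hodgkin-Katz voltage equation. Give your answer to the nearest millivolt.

-52 mV

Vm = 60.1 · log₁₀[(Σ P·[cation]ₒ + Σ P·[anion]ᵢ) / (Σ P·[cation]ᵢ + Σ P·[anion]ₒ)]
Numerator = 1×8.25 + 0.061×122 + 0.16×37.4 = 21.68
Denominator = 1×141 + 0.061×9.24 + 0.16×118 = 160.4
Vm = 60.1 · log₁₀(0.1351) = 60.1 × (-0.8693) = -52.25 mV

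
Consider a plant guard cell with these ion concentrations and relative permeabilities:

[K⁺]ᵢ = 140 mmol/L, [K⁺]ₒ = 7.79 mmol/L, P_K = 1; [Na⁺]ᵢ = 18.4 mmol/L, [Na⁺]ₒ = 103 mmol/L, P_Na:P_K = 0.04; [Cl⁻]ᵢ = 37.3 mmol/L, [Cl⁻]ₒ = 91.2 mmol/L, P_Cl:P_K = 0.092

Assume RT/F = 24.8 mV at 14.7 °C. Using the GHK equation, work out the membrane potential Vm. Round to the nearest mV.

Vm = 24.8 · ln[(Σ P·[cation]ₒ + Σ P·[anion]ᵢ) / (Σ P·[cation]ᵢ + Σ P·[anion]ₒ)]
Numerator = 1×7.79 + 0.04×103 + 0.092×37.3 = 15.34
Denominator = 1×140 + 0.04×18.4 + 0.092×91.2 = 149.1
Vm = 24.8 · ln(0.10288) = 24.8 × (-2.2742) = -56.40 mV

-56 mV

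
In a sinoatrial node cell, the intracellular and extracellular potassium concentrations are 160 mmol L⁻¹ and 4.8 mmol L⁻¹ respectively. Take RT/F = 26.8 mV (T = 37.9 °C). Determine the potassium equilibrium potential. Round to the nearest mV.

-94 mV

E = (26.8/z) · ln([K⁺]_out/[K⁺]_in) with z = +1.
= (26.8/1) · ln(4.8/160) = 26.80 · ln(0.03)
= 26.80 · (-3.5066) = -93.98 mV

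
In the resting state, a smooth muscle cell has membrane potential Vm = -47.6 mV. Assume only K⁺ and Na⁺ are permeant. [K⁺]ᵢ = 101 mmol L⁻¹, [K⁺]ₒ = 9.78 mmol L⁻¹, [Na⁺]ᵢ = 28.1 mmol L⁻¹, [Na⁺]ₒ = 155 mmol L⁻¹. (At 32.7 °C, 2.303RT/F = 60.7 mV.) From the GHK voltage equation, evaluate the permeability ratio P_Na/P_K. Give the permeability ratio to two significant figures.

0.045

Let α = P_Na/P_K. GHK: Vm = 60.7·log₁₀[(Kₒ + α·Naₒ)/(Kᵢ + α·Naᵢ)].
10^(Vm/60.7) = 10^(-47.6/60.7) = 0.16437
So 0.16437·(Kᵢ + α·Naᵢ) = Kₒ + α·Naₒ → α = (0.16437·101.0 − 9.78) / (155.0 − 0.16437·28.1)
α = (16.6 − 9.78) / (155.0 − 4.619) = 6.821/150.4 = 0.04536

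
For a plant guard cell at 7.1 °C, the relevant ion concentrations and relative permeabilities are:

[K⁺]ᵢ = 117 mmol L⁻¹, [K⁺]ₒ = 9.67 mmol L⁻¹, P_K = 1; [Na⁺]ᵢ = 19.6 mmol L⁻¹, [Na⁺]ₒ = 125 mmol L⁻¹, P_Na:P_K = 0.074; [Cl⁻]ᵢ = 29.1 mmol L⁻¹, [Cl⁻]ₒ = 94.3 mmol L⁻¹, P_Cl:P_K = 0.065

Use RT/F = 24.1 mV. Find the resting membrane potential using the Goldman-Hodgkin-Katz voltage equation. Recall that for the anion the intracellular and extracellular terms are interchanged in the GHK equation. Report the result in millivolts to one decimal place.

-43.1 mV

Vm = 24.1 · ln[(Σ P·[cation]ₒ + Σ P·[anion]ᵢ) / (Σ P·[cation]ᵢ + Σ P·[anion]ₒ)]
Numerator = 1×9.67 + 0.074×125 + 0.065×29.1 = 20.81
Denominator = 1×117 + 0.074×19.6 + 0.065×94.3 = 124.6
Vm = 24.1 · ln(0.16705) = 24.1 × (-1.7894) = -43.13 mV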